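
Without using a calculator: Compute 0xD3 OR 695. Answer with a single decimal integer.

759

0xD3 = 0011010011
695 = 1010110111
 OR → 1011110111 = 759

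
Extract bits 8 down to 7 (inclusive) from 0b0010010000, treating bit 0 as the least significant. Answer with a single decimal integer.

v = 0010010000
Shift right by 7: 001
Mask low 2 bits: 01 = 1

1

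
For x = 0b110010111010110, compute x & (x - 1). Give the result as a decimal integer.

26068

x = 110010111010110 = 26070
x - 1 = 110010111010101
AND   = 110010111010100 = 26068
(x & (x - 1) clears the lowest set bit of x.)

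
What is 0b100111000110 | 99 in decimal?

2535

a = 100111000110
99 = 000001100011
 OR → 100111100111 = 2535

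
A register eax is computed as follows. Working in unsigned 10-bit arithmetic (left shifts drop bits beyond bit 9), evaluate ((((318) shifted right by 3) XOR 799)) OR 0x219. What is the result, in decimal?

318 = 0100111110
→ shifted right by 3 → 0000100111 = 39
799 = 1100011111
→ XOR → 1100111000 = 824
0x219 = 1000011001
→ OR → 1100111001 = 825

825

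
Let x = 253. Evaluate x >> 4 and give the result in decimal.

15

253 = 11111101
shift right by 4 → 00001111 = 15
(equivalently, floor(253 / 16))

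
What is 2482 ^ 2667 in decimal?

2482 = 100110110010
2667 = 101001101011
XOR → 001111011001 = 985

985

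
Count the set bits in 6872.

7

6872 = 1101011011000
Count the 1s: 1 + 1 + 1 + 1 + 1 + 1 + 1 = 7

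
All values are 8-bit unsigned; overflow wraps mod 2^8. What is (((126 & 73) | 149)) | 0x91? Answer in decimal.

126 = 01111110
73 = 01001001
→ & → 01001000 = 72
149 = 10010101
→ | → 11011101 = 221
0x91 = 10010001
→ | → 11011101 = 221

221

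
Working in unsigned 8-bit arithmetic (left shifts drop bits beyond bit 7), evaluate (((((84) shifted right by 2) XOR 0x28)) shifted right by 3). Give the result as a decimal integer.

84 = 01010100
→ shifted right by 2 → 00010101 = 21
0x28 = 00101000
→ XOR → 00111101 = 61
→ shifted right by 3 → 00000111 = 7

7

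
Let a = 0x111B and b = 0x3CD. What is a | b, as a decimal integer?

0x111B = 1000100011011
0x3CD = 0001111001101
 OR → 1001111011111 = 5087

5087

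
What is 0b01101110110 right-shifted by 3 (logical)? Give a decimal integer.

x = 1101110110
shift right by 3 → 0001101110 = 110
(equivalently, floor(886 / 8))

110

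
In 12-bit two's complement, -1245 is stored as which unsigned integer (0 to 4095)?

2851

1245 in 12 bits: 010011011101
Invert: 101100100010
Add 1:  101100100011 = 2851
(Check: 2^12 - 1245 = 4096 - 1245 = 2851.)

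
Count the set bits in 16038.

16038 = 11111010100110
Count the 1s: 1 + 1 + 1 + 1 + 1 + 1 + 1 + 1 + 1 = 9

9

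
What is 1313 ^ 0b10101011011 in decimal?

1313 = 10100100001
b = 10101011011
XOR → 00001111010 = 122

122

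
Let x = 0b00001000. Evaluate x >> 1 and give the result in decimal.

x = 1000
shift right by 1 → 0100 = 4
(equivalently, floor(8 / 2))

4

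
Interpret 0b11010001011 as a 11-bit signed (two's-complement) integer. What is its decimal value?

-373

pattern = 11010001011 (MSB is 1 ⇒ negative)
Invert: 00101110100, add 1 → 00101110101 = 373, so the value is -373.
(Equivalently: 1675 - 2^11 = 1675 - 2048 = -373.)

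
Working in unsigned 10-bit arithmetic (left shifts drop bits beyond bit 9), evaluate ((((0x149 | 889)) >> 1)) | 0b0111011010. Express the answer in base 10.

0x149 = 0101001001
889 = 1101111001
→ | → 1101111001 = 889
→ >> 1 → 0110111100 = 444
0b0111011010 = 0111011010
→ | → 0111111110 = 510

510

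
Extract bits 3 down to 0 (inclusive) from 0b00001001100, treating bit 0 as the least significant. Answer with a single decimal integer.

v = 00001001100
Shift right by 0: 00001001100
Mask low 4 bits: 1100 = 12

12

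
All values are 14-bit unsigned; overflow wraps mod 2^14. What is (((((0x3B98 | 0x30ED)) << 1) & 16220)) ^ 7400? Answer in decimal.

0x3B98 = 11101110011000
0x30ED = 11000011101101
→ | → 11101111111101 = 15357
→ << 1 (mod 2^14) → 11011111111010 = 14330
16220 = 11111101011100
→ & → 11011101011000 = 14168
7400 = 01110011101000
→ ^ → 10101110110000 = 11184

11184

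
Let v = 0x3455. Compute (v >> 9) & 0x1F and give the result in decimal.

26

v = 11010001010101
Shift right by 9: 11010
Mask low 5 bits: 11010 = 26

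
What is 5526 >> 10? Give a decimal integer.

5

5526 = 1010110010110
shift right by 10 → 0000000000101 = 5
(equivalently, floor(5526 / 1024))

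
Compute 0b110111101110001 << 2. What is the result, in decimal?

x = 00110111101110001
shift left by 2 → 11011110111000100 = 114116
(equivalently, 28529 × 2^2 = 28529 × 4)

114116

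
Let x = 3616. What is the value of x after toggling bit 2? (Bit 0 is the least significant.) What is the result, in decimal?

3620

x = 000111000100000
bit 2 is currently 0; toggle it via x ^ (1 << 2) = x ^ 4
→ 000111000100100 = 3620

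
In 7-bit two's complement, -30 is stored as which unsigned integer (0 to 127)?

30 in 7 bits: 0011110
Invert: 1100001
Add 1:  1100010 = 98
(Check: 2^7 - 30 = 128 - 30 = 98.)

98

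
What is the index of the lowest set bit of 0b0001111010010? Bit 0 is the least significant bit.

0b0001111010010 = 1111010010
Trailing zeros: 1, so the lowest set bit is bit 1 (value 2).

1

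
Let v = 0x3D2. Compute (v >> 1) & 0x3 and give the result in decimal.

1

v = 001111010010
Shift right by 1: 00111101001
Mask low 2 bits: 01 = 1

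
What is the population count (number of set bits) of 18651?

18651 = 100100011011011
Count the 1s: 1 + 1 + 1 + 1 + 1 + 1 + 1 + 1 = 8

8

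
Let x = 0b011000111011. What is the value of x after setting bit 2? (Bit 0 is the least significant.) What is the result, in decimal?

1599

x = 011000111011
bit 2 is currently 0; set it via x | (1 << 2) = x | 4
→ 011000111111 = 1599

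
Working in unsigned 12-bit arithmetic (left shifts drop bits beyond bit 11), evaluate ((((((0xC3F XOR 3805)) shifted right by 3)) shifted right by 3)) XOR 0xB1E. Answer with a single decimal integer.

0xC3F = 110000111111
3805 = 111011011101
→ XOR → 001011100010 = 738
→ shifted right by 3 → 000001011100 = 92
→ shifted right by 3 → 000000001011 = 11
0xB1E = 101100011110
→ XOR → 101100010101 = 2837

2837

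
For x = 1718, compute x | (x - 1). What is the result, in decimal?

1719

x = 11010110110 = 1718
x - 1 = 11010110101
OR    = 11010110111 = 1719
(x | (x - 1) sets all bits below the lowest set bit.)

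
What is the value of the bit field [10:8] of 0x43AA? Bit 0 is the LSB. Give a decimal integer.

3

v = 0100001110101010
Shift right by 8: 01000011
Mask low 3 bits: 011 = 3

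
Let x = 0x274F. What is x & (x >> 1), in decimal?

775

x = 10011101001111 = 10063
x>>1 = 01001110100111
AND  = 00001100000111 = 775
(x & (x >> 1) has a 1 wherever x has two consecutive 1 bits.)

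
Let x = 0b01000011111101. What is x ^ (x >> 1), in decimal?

x = 1000011111101 = 4349
x>>1 = 0100001111110
XOR  = 1100010000011 = 6275
(x ^ (x >> 1) gives the standard binary-reflected Gray code of x.)

6275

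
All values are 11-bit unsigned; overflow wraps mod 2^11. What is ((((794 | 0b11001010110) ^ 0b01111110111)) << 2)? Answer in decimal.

794 = 01100011010
0b11001010110 = 11001010110
→ | → 11101011110 = 1886
0b01111110111 = 01111110111
→ ^ → 10010101001 = 1193
→ << 2 (mod 2^11) → 01010100100 = 676

676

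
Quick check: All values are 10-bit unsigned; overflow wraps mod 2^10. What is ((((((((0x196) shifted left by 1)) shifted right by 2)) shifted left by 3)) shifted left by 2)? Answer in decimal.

0x196 = 0110010110
→ shifted left by 1 (mod 2^10) → 1100101100 = 812
→ shifted right by 2 → 0011001011 = 203
→ shifted left by 3 (mod 2^10) → 1001011000 = 600
→ shifted left by 2 (mod 2^10) → 0101100000 = 352

352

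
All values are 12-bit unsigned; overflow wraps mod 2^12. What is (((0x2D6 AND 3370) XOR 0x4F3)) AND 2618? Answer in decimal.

48

0x2D6 = 001011010110
3370 = 110100101010
→ AND → 000000000010 = 2
0x4F3 = 010011110011
→ XOR → 010011110001 = 1265
2618 = 101000111010
→ AND → 000000110000 = 48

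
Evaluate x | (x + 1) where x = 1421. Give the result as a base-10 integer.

1423

x = 10110001101 = 1421
x + 1 = 10110001110
OR    = 10110001111 = 1423
(x | (x + 1) sets the lowest cleared bit.)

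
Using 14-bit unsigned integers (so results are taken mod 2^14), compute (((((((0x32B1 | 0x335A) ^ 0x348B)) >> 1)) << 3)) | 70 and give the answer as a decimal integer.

7622

0x32B1 = 11001010110001
0x335A = 11001101011010
→ | → 11001111111011 = 13307
0x348B = 11010010001011
→ ^ → 00011101110000 = 1904
→ >> 1 → 00001110111000 = 952
→ << 3 (mod 2^14) → 01110111000000 = 7616
70 = 00000001000110
→ | → 01110111000110 = 7622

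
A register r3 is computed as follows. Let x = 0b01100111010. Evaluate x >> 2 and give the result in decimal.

x = 1100111010
shift right by 2 → 0011001110 = 206
(equivalently, floor(826 / 4))

206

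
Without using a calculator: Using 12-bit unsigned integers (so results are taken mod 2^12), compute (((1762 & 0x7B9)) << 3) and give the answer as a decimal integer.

1280

1762 = 011011100010
0x7B9 = 011110111001
→ & → 011010100000 = 1696
→ << 3 (mod 2^12) → 010100000000 = 1280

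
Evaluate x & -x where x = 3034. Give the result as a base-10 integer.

2

x = 101111011010 = 3034
-x (two's complement) = …010000100110
AND   = 000000000010 = 2
(x & -x isolates the lowest set bit of x.)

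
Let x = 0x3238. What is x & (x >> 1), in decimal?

x = 11001000111000 = 12856
x>>1 = 01100100011100
AND  = 01000000011000 = 4120
(x & (x >> 1) has a 1 wherever x has two consecutive 1 bits.)

4120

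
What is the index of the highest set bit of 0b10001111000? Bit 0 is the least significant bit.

0b10001111000 = 10001111000
The topmost 1 is at position 10 (since 2^10 = 1024 ≤ 1144 < 2048).

10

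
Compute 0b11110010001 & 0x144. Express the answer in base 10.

a = 11110010001
0x144 = 00101000100
AND → 00100000000 = 256

256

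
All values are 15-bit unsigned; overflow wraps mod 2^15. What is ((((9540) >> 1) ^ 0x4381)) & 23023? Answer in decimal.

9540 = 010010101000100
→ >> 1 → 001001010100010 = 4770
0x4381 = 100001110000001
→ ^ → 101000100100011 = 20771
23023 = 101100111101111
→ & → 101000100100011 = 20771

20771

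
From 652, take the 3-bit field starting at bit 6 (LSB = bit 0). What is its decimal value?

2

v = 01010001100
Shift right by 6: 01010
Mask low 3 bits: 010 = 2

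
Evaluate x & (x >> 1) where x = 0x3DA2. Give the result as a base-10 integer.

7296

x = 11110110100010 = 15778
x>>1 = 01111011010001
AND  = 01110010000000 = 7296
(x & (x >> 1) has a 1 wherever x has two consecutive 1 bits.)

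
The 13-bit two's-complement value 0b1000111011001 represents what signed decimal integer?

pattern = 1000111011001 (MSB is 1 ⇒ negative)
Invert: 0111000100110, add 1 → 0111000100111 = 3623, so the value is -3623.
(Equivalently: 4569 - 2^13 = 4569 - 8192 = -3623.)

-3623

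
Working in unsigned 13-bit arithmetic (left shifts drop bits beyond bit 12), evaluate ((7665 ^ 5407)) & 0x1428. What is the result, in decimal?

40

7665 = 1110111110001
5407 = 1010100011111
→ ^ → 0100011101110 = 2286
0x1428 = 1010000101000
→ & → 0000000101000 = 40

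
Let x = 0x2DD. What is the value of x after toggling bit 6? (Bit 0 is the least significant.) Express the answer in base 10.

x = 1011011101
bit 6 is currently 1; toggle it via x ^ (1 << 6) = x ^ 64
→ 1010011101 = 669

669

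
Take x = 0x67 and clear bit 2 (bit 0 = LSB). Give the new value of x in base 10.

x = 01100111
bit 2 is currently 1; clear it via x & ~(1 << 2) = x & ~4
→ 01100011 = 99

99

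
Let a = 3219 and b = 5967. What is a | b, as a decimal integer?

3219 = 0110010010011
5967 = 1011101001111
 OR → 1111111011111 = 8159

8159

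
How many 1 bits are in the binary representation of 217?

5

217 = 11011001
Count the 1s: 1 + 1 + 1 + 1 + 1 = 5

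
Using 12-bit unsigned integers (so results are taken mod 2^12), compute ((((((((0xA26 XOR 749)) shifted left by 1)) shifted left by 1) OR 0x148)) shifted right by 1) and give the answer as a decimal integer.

438

0xA26 = 101000100110
749 = 001011101101
→ XOR → 100011001011 = 2251
→ shifted left by 1 (mod 2^12) → 000110010110 = 406
→ shifted left by 1 (mod 2^12) → 001100101100 = 812
0x148 = 000101001000
→ OR → 001101101100 = 876
→ shifted right by 1 → 000110110110 = 438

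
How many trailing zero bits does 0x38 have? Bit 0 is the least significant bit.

3

0x38 = 111000
Trailing zeros: 3, so the lowest set bit is bit 3 (value 8).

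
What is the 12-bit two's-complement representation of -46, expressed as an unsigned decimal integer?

46 in 12 bits: 000000101110
Invert: 111111010001
Add 1:  111111010010 = 4050
(Check: 2^12 - 46 = 4096 - 46 = 4050.)

4050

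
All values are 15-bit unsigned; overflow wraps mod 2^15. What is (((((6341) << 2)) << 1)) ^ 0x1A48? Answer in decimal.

23648

6341 = 001100011000101
→ << 2 (mod 2^15) → 110001100010100 = 25364
→ << 1 (mod 2^15) → 100011000101000 = 17960
0x1A48 = 001101001001000
→ ^ → 101110001100000 = 23648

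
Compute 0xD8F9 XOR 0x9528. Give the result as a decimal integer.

19921

0xD8F9 = 1101100011111001
0x9528 = 1001010100101000
XOR → 0100110111010001 = 19921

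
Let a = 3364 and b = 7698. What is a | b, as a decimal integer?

3364 = 0110100100100
7698 = 1111000010010
 OR → 1111100110110 = 7990

7990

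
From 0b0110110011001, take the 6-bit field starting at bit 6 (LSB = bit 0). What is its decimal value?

v = 0110110011001
Shift right by 6: 0110110
Mask low 6 bits: 110110 = 54

54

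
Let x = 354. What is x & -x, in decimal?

2

x = 101100010 = 354
-x (two's complement) = …010011110
AND   = 000000010 = 2
(x & -x isolates the lowest set bit of x.)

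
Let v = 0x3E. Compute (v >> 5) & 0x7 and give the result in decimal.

v = 00111110
Shift right by 5: 001
Mask low 3 bits: 001 = 1

1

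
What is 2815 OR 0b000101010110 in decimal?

3071

2815 = 101011111111
b = 000101010110
 OR → 101111111111 = 3071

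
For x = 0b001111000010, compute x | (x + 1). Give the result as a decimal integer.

x = 1111000010 = 962
x + 1 = 1111000011
OR    = 1111000011 = 963
(x | (x + 1) sets the lowest cleared bit.)

963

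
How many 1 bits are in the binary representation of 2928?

6

2928 = 101101110000
Count the 1s: 1 + 1 + 1 + 1 + 1 + 1 = 6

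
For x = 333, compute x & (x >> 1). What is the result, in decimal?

4

x = 101001101 = 333
x>>1 = 010100110
AND  = 000000100 = 4
(x & (x >> 1) has a 1 wherever x has two consecutive 1 bits.)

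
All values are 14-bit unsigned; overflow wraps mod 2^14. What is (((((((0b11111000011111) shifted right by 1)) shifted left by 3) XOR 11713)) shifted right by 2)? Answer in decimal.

0b11111000011111 = 11111000011111
→ shifted right by 1 → 01111100001111 = 7951
→ shifted left by 3 (mod 2^14) → 11100001111000 = 14456
11713 = 10110111000001
→ XOR → 01010110111001 = 5561
→ shifted right by 2 → 00010101101110 = 1390

1390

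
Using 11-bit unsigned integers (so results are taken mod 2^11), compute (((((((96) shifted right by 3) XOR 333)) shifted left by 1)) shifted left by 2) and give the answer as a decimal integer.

96 = 00001100000
→ shifted right by 3 → 00000001100 = 12
333 = 00101001101
→ XOR → 00101000001 = 321
→ shifted left by 1 (mod 2^11) → 01010000010 = 642
→ shifted left by 2 (mod 2^11) → 01000001000 = 520

520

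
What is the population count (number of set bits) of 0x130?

0x130 = 100110000
Count the 1s: 1 + 1 + 1 = 3

3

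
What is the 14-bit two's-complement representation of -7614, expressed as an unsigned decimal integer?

7614 in 14 bits: 01110110111110
Invert: 10001001000001
Add 1:  10001001000010 = 8770
(Check: 2^14 - 7614 = 16384 - 7614 = 8770.)

8770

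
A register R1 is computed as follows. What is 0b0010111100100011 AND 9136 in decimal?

8992

a = 10111100100011
9136 = 10001110110000
AND → 10001100100000 = 8992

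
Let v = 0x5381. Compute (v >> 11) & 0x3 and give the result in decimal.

v = 101001110000001
Shift right by 11: 1010
Mask low 2 bits: 10 = 2

2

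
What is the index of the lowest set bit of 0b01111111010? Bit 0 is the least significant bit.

0b01111111010 = 1111111010
Trailing zeros: 1, so the lowest set bit is bit 1 (value 2).

1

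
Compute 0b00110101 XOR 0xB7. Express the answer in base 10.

130

a = 00110101
0xB7 = 10110111
XOR → 10000010 = 130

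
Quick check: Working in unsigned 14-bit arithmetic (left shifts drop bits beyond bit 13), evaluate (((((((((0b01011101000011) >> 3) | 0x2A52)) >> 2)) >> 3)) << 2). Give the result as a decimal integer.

1372

0b01011101000011 = 01011101000011
→ >> 3 → 00001011101000 = 744
0x2A52 = 10101001010010
→ | → 10101011111010 = 11002
→ >> 2 → 00101010111110 = 2750
→ >> 3 → 00000101010111 = 343
→ << 2 (mod 2^14) → 00010101011100 = 1372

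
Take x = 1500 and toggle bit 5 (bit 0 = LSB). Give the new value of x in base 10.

x = 10111011100
bit 5 is currently 0; toggle it via x ^ (1 << 5) = x ^ 32
→ 10111111100 = 1532

1532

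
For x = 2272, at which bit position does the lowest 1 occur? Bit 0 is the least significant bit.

2272 = 100011100000
Trailing zeros: 5, so the lowest set bit is bit 5 (value 32).

5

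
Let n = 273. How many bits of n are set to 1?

3

273 = 100010001
Count the 1s: 1 + 1 + 1 = 3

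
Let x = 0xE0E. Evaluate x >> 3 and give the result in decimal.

0xE0E = 111000001110
shift right by 3 → 000111000001 = 449
(equivalently, floor(3598 / 8))

449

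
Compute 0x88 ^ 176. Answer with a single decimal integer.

0x88 = 10001000
176 = 10110000
XOR → 00111000 = 56

56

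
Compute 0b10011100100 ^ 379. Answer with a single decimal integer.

a = 10011100100
379 = 00101111011
XOR → 10110011111 = 1439

1439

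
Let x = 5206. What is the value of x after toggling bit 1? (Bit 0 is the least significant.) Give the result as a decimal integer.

5204

x = 1010001010110
bit 1 is currently 1; toggle it via x ^ (1 << 1) = x ^ 2
→ 1010001010100 = 5204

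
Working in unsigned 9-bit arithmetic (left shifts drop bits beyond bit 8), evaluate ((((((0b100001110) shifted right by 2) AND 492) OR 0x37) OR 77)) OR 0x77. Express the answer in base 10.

0b100001110 = 100001110
→ shifted right by 2 → 001000011 = 67
492 = 111101100
→ AND → 001000000 = 64
0x37 = 000110111
→ OR → 001110111 = 119
77 = 001001101
→ OR → 001111111 = 127
0x77 = 001110111
→ OR → 001111111 = 127

127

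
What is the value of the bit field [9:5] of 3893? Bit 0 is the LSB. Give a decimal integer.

v = 111100110101
Shift right by 5: 1111001
Mask low 5 bits: 11001 = 25

25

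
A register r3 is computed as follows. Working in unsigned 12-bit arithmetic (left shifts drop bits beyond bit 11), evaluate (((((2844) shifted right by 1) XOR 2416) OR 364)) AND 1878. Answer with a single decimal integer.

2844 = 101100011100
→ shifted right by 1 → 010110001110 = 1422
2416 = 100101110000
→ XOR → 110011111110 = 3326
364 = 000101101100
→ OR → 110111111110 = 3582
1878 = 011101010110
→ AND → 010101010110 = 1366

1366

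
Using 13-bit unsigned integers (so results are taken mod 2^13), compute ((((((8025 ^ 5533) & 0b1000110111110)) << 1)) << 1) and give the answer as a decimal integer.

8025 = 1111101011001
5533 = 1010110011101
→ ^ → 0101011000100 = 2756
0b1000110111110 = 1000110111110
→ & → 0000010000100 = 132
→ << 1 (mod 2^13) → 0000100001000 = 264
→ << 1 (mod 2^13) → 0001000010000 = 528

528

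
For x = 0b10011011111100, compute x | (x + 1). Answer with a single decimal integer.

x = 10011011111100 = 9980
x + 1 = 10011011111101
OR    = 10011011111101 = 9981
(x | (x + 1) sets the lowest cleared bit.)

9981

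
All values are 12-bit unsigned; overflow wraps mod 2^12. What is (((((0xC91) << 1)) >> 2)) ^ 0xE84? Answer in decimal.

0xC91 = 110010010001
→ << 1 (mod 2^12) → 100100100010 = 2338
→ >> 2 → 001001001000 = 584
0xE84 = 111010000100
→ ^ → 110011001100 = 3276

3276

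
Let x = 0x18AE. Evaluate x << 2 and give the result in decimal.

25272

0x18AE = 001100010101110
shift left by 2 → 110001010111000 = 25272
(equivalently, 6318 × 2^2 = 6318 × 4)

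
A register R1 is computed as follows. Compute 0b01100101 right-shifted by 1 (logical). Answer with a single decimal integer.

50

x = 1100101
shift right by 1 → 0110010 = 50
(equivalently, floor(101 / 2))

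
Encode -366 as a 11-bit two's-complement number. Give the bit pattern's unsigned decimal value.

366 in 11 bits: 00101101110
Invert: 11010010001
Add 1:  11010010010 = 1682
(Check: 2^11 - 366 = 2048 - 366 = 1682.)

1682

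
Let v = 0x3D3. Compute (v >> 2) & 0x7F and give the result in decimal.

v = 01111010011
Shift right by 2: 011110100
Mask low 7 bits: 1110100 = 116

116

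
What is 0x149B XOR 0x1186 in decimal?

0x149B = 1010010011011
0x1186 = 1000110000110
XOR → 0010100011101 = 1309

1309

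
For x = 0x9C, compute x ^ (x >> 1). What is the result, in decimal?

210

x = 10011100 = 156
x>>1 = 01001110
XOR  = 11010010 = 210
(x ^ (x >> 1) gives the standard binary-reflected Gray code of x.)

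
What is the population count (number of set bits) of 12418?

12418 = 11000010000010
Count the 1s: 1 + 1 + 1 + 1 = 4

4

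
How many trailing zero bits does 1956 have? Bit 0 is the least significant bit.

2

1956 = 11110100100
Trailing zeros: 2, so the lowest set bit is bit 2 (value 4).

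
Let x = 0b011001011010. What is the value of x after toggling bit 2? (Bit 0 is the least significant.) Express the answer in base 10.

x = 011001011010
bit 2 is currently 0; toggle it via x ^ (1 << 2) = x ^ 4
→ 011001011110 = 1630

1630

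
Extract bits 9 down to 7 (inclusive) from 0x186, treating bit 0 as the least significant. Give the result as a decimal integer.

v = 0110000110
Shift right by 7: 011
Mask low 3 bits: 011 = 3

3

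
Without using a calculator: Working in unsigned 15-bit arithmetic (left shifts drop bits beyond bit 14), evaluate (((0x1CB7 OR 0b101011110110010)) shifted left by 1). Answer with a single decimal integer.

0x1CB7 = 001110010110111
0b101011110110010 = 101011110110010
→ OR → 101111110110111 = 24503
→ shifted left by 1 (mod 2^15) → 011111101101110 = 16238

16238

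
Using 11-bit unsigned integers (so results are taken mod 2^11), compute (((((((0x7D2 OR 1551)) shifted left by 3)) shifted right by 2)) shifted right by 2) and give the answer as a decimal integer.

0x7D2 = 11111010010
1551 = 11000001111
→ OR → 11111011111 = 2015
→ shifted left by 3 (mod 2^11) → 11011111000 = 1784
→ shifted right by 2 → 00110111110 = 446
→ shifted right by 2 → 00001101111 = 111

111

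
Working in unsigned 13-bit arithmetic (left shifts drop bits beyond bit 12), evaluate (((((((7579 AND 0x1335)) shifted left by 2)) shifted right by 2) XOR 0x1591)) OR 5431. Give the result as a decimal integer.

7579 = 1110110011011
0x1335 = 1001100110101
→ AND → 1000100010001 = 4369
→ shifted left by 2 (mod 2^13) → 0010001000100 = 1092
→ shifted right by 2 → 0000100010001 = 273
0x1591 = 1010110010001
→ XOR → 1010010000000 = 5248
5431 = 1010100110111
→ OR → 1010110110111 = 5559

5559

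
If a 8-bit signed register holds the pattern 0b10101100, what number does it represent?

pattern = 10101100 (MSB is 1 ⇒ negative)
Invert: 01010011, add 1 → 01010100 = 84, so the value is -84.
(Equivalently: 172 - 2^8 = 172 - 256 = -84.)

-84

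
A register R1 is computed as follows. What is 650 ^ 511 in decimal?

885

650 = 1010001010
511 = 0111111111
XOR → 1101110101 = 885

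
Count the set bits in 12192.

7

12192 = 10111110100000
Count the 1s: 1 + 1 + 1 + 1 + 1 + 1 + 1 = 7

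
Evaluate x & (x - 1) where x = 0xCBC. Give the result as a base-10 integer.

3256

x = 110010111100 = 3260
x - 1 = 110010111011
AND   = 110010111000 = 3256
(x & (x - 1) clears the lowest set bit of x.)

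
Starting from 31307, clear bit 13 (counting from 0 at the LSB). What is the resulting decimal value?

x = 111101001001011
bit 13 is currently 1; clear it via x & ~(1 << 13) = x & ~8192
→ 101101001001011 = 23115

23115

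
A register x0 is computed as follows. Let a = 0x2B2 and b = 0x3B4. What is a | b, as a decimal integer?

0x2B2 = 1010110010
0x3B4 = 1110110100
 OR → 1110110110 = 950

950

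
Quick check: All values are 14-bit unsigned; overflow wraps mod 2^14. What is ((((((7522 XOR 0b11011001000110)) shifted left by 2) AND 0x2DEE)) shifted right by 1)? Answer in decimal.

5696

7522 = 01110101100010
0b11011001000110 = 11011001000110
→ XOR → 10101100100100 = 11044
→ shifted left by 2 (mod 2^14) → 10110010010000 = 11408
0x2DEE = 10110111101110
→ AND → 10110010000000 = 11392
→ shifted right by 1 → 01011001000000 = 5696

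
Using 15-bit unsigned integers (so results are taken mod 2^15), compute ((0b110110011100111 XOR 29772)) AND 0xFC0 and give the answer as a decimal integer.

0b110110011100111 = 110110011100111
29772 = 111010001001100
→ XOR → 001100010101011 = 6315
0xFC0 = 000111111000000
→ AND → 000100010000000 = 2176

2176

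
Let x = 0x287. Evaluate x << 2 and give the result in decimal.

0x287 = 001010000111
shift left by 2 → 101000011100 = 2588
(equivalently, 647 × 2^2 = 647 × 4)

2588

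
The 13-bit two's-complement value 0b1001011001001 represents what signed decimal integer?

-3383

pattern = 1001011001001 (MSB is 1 ⇒ negative)
Invert: 0110100110110, add 1 → 0110100110111 = 3383, so the value is -3383.
(Equivalently: 4809 - 2^13 = 4809 - 8192 = -3383.)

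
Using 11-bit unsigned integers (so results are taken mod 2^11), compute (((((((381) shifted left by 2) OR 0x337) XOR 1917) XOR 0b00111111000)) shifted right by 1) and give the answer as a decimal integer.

381 = 00101111101
→ shifted left by 2 (mod 2^11) → 10111110100 = 1524
0x337 = 01100110111
→ OR → 11111110111 = 2039
1917 = 11101111101
→ XOR → 00010001010 = 138
0b00111111000 = 00111111000
→ XOR → 00101110010 = 370
→ shifted right by 1 → 00010111001 = 185

185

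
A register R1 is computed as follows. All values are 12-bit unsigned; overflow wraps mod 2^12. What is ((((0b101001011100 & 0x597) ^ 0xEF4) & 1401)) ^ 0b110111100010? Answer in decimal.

2434

0b101001011100 = 101001011100
0x597 = 010110010111
→ & → 000000010100 = 20
0xEF4 = 111011110100
→ ^ → 111011100000 = 3808
1401 = 010101111001
→ & → 010001100000 = 1120
0b110111100010 = 110111100010
→ ^ → 100110000010 = 2434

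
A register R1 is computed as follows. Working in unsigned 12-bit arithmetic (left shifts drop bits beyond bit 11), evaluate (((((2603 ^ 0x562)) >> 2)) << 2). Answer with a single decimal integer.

3912

2603 = 101000101011
0x562 = 010101100010
→ ^ → 111101001001 = 3913
→ >> 2 → 001111010010 = 978
→ << 2 (mod 2^12) → 111101001000 = 3912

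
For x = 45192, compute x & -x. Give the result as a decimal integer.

x = 1011000010001000 = 45192
-x (two's complement) = …0100111101111000
AND   = 0000000000001000 = 8
(x & -x isolates the lowest set bit of x.)

8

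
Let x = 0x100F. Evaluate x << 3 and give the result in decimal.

0x100F = 0001000000001111
shift left by 3 → 1000000001111000 = 32888
(equivalently, 4111 × 2^3 = 4111 × 8)

32888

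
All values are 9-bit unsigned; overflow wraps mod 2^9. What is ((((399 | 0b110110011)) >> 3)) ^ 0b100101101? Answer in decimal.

399 = 110001111
0b110110011 = 110110011
→ | → 110111111 = 447
→ >> 3 → 000110111 = 55
0b100101101 = 100101101
→ ^ → 100011010 = 282

282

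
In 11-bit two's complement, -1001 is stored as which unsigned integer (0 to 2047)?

1001 in 11 bits: 01111101001
Invert: 10000010110
Add 1:  10000010111 = 1047
(Check: 2^11 - 1001 = 2048 - 1001 = 1047.)

1047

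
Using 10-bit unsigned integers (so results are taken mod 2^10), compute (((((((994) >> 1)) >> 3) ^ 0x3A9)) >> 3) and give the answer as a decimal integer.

994 = 1111100010
→ >> 1 → 0111110001 = 497
→ >> 3 → 0000111110 = 62
0x3A9 = 1110101001
→ ^ → 1110010111 = 919
→ >> 3 → 0001110010 = 114

114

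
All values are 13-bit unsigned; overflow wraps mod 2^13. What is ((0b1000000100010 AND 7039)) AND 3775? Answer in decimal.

0b1000000100010 = 1000000100010
7039 = 1101101111111
→ AND → 1000000100010 = 4130
3775 = 0111010111111
→ AND → 0000000100010 = 34

34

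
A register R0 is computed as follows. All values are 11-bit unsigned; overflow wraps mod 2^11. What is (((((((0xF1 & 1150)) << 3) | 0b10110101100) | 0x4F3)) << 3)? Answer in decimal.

2040

0xF1 = 00011110001
1150 = 10001111110
→ & → 00001110000 = 112
→ << 3 (mod 2^11) → 01110000000 = 896
0b10110101100 = 10110101100
→ | → 11110101100 = 1964
0x4F3 = 10011110011
→ | → 11111111111 = 2047
→ << 3 (mod 2^11) → 11111111000 = 2040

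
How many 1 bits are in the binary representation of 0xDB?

0xDB = 11011011
Count the 1s: 1 + 1 + 1 + 1 + 1 + 1 = 6

6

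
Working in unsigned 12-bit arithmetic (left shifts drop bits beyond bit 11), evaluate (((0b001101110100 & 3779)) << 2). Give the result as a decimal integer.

2304

0b001101110100 = 001101110100
3779 = 111011000011
→ & → 001001000000 = 576
→ << 2 (mod 2^12) → 100100000000 = 2304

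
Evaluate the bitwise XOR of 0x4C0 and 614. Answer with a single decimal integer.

0x4C0 = 10011000000
614 = 01001100110
XOR → 11010100110 = 1702

1702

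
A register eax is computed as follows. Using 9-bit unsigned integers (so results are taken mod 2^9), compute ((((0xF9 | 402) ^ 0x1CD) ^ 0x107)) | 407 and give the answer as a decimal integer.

439

0xF9 = 011111001
402 = 110010010
→ | → 111111011 = 507
0x1CD = 111001101
→ ^ → 000110110 = 54
0x107 = 100000111
→ ^ → 100110001 = 305
407 = 110010111
→ | → 110110111 = 439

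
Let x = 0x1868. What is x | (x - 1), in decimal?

x = 1100001101000 = 6248
x - 1 = 1100001100111
OR    = 1100001101111 = 6255
(x | (x - 1) sets all bits below the lowest set bit.)

6255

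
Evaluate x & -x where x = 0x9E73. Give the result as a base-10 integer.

1

x = 1001111001110011 = 40563
-x (two's complement) = …0110000110001101
AND   = 0000000000000001 = 1
(x & -x isolates the lowest set bit of x.)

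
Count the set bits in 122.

122 = 1111010
Count the 1s: 1 + 1 + 1 + 1 + 1 = 5

5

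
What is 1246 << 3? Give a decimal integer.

9968

1246 = 00010011011110
shift left by 3 → 10011011110000 = 9968
(equivalently, 1246 × 2^3 = 1246 × 8)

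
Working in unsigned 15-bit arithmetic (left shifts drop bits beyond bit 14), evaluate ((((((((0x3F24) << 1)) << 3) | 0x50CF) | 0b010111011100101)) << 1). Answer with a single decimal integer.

0x3F24 = 011111100100100
→ << 1 (mod 2^15) → 111111001001000 = 32328
→ << 3 (mod 2^15) → 111001001000000 = 29248
0x50CF = 101000011001111
→ | → 111001011001111 = 29391
0b010111011100101 = 010111011100101
→ | → 111111011101111 = 32495
→ << 1 (mod 2^15) → 111110111011110 = 32222

32222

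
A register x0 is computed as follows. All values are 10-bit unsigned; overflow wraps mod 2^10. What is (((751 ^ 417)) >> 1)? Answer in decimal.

751 = 1011101111
417 = 0110100001
→ ^ → 1101001110 = 846
→ >> 1 → 0110100111 = 423

423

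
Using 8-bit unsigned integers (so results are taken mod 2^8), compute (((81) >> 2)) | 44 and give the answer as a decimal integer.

81 = 01010001
→ >> 2 → 00010100 = 20
44 = 00101100
→ | → 00111100 = 60

60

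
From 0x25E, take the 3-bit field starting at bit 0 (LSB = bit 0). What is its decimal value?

v = 1001011110
Shift right by 0: 1001011110
Mask low 3 bits: 110 = 6

6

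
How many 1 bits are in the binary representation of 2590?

6

2590 = 101000011110
Count the 1s: 1 + 1 + 1 + 1 + 1 + 1 = 6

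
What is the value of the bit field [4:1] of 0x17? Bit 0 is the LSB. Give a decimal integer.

v = 0000010111
Shift right by 1: 000001011
Mask low 4 bits: 1011 = 11

11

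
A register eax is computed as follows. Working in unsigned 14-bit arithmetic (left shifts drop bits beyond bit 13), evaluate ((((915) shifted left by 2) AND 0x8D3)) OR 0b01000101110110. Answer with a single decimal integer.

6518

915 = 00001110010011
→ shifted left by 2 (mod 2^14) → 00111001001100 = 3660
0x8D3 = 00100011010011
→ AND → 00100001000000 = 2112
0b01000101110110 = 01000101110110
→ OR → 01100101110110 = 6518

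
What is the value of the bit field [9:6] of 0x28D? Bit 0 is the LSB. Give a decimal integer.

10

v = 1010001101
Shift right by 6: 1010
Mask low 4 bits: 1010 = 10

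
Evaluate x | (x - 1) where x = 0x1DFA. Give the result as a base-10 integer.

x = 1110111111010 = 7674
x - 1 = 1110111111001
OR    = 1110111111011 = 7675
(x | (x - 1) sets all bits below the lowest set bit.)

7675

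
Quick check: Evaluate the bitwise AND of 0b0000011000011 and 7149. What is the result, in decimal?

a = 0000011000011
7149 = 1101111101101
AND → 0000011000001 = 193

193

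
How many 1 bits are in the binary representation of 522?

3

522 = 1000001010
Count the 1s: 1 + 1 + 1 = 3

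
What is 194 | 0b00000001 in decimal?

194 = 11000010
b = 00000001
 OR → 11000011 = 195

195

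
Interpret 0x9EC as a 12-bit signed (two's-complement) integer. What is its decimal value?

pattern = 100111101100 (MSB is 1 ⇒ negative)
Invert: 011000010011, add 1 → 011000010100 = 1556, so the value is -1556.
(Equivalently: 2540 - 2^12 = 2540 - 4096 = -1556.)

-1556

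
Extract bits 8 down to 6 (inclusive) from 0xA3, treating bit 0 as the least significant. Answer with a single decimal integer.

2

v = 00010100011
Shift right by 6: 00010
Mask low 3 bits: 010 = 2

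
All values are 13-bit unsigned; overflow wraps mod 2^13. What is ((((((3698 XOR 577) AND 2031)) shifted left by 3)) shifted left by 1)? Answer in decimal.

560

3698 = 0111001110010
577 = 0001001000001
→ XOR → 0110000110011 = 3123
2031 = 0011111101111
→ AND → 0010000100011 = 1059
→ shifted left by 3 (mod 2^13) → 0000100011000 = 280
→ shifted left by 1 (mod 2^13) → 0001000110000 = 560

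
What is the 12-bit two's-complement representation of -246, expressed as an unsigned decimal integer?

246 in 12 bits: 000011110110
Invert: 111100001001
Add 1:  111100001010 = 3850
(Check: 2^12 - 246 = 4096 - 246 = 3850.)

3850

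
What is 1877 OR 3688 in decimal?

3965

1877 = 011101010101
3688 = 111001101000
 OR → 111101111101 = 3965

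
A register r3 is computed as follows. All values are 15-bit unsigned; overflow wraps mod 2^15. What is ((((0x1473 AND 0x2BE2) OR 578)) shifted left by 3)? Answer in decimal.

4880

0x1473 = 001010001110011
0x2BE2 = 010101111100010
→ AND → 000000001100010 = 98
578 = 000001001000010
→ OR → 000001001100010 = 610
→ shifted left by 3 (mod 2^15) → 001001100010000 = 4880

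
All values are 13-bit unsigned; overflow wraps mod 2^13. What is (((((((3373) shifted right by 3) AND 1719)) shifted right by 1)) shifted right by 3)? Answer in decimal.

10

3373 = 0110100101101
→ shifted right by 3 → 0000110100101 = 421
1719 = 0011010110111
→ AND → 0000010100101 = 165
→ shifted right by 1 → 0000001010010 = 82
→ shifted right by 3 → 0000000001010 = 10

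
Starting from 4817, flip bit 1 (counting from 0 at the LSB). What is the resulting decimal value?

4819

x = 01001011010001
bit 1 is currently 0; toggle it via x ^ (1 << 1) = x ^ 2
→ 01001011010011 = 4819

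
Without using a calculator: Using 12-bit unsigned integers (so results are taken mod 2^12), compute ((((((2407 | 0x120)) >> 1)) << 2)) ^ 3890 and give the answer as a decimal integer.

3582

2407 = 100101100111
0x120 = 000100100000
→ | → 100101100111 = 2407
→ >> 1 → 010010110011 = 1203
→ << 2 (mod 2^12) → 001011001100 = 716
3890 = 111100110010
→ ^ → 110111111110 = 3582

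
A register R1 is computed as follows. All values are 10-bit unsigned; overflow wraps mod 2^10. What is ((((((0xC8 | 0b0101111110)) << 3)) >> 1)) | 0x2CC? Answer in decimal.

1020

0xC8 = 0011001000
0b0101111110 = 0101111110
→ | → 0111111110 = 510
→ << 3 (mod 2^10) → 1111110000 = 1008
→ >> 1 → 0111111000 = 504
0x2CC = 1011001100
→ | → 1111111100 = 1020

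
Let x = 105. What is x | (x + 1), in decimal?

x = 1101001 = 105
x + 1 = 1101010
OR    = 1101011 = 107
(x | (x + 1) sets the lowest cleared bit.)

107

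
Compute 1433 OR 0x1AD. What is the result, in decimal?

1433 = 10110011001
0x1AD = 00110101101
 OR → 10110111101 = 1469

1469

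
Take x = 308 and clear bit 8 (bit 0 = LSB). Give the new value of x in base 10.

x = 00100110100
bit 8 is currently 1; clear it via x & ~(1 << 8) = x & ~256
→ 00000110100 = 52

52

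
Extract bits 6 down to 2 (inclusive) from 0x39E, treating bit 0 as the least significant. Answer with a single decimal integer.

7

v = 1110011110
Shift right by 2: 11100111
Mask low 5 bits: 00111 = 7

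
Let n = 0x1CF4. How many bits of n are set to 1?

8

0x1CF4 = 1110011110100
Count the 1s: 1 + 1 + 1 + 1 + 1 + 1 + 1 + 1 = 8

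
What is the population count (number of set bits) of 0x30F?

6

0x30F = 1100001111
Count the 1s: 1 + 1 + 1 + 1 + 1 + 1 = 6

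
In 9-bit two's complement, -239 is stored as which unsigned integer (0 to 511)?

239 in 9 bits: 011101111
Invert: 100010000
Add 1:  100010001 = 273
(Check: 2^9 - 239 = 512 - 239 = 273.)

273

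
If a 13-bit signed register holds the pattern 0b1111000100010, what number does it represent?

-478

pattern = 1111000100010 (MSB is 1 ⇒ negative)
Invert: 0000111011101, add 1 → 0000111011110 = 478, so the value is -478.
(Equivalently: 7714 - 2^13 = 7714 - 8192 = -478.)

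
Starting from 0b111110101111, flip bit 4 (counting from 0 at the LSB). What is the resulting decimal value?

x = 111110101111
bit 4 is currently 0; toggle it via x ^ (1 << 4) = x ^ 16
→ 111110111111 = 4031

4031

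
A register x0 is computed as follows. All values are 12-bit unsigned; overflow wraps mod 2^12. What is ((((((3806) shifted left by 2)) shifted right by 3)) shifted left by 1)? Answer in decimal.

734

3806 = 111011011110
→ shifted left by 2 (mod 2^12) → 101101111000 = 2936
→ shifted right by 3 → 000101101111 = 367
→ shifted left by 1 (mod 2^12) → 001011011110 = 734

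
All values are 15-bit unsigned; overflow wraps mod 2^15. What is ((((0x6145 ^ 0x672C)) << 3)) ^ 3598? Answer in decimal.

0x6145 = 110000101000101
0x672C = 110011100101100
→ ^ → 000011001101001 = 1641
→ << 3 (mod 2^15) → 011001101001000 = 13128
3598 = 000111000001110
→ ^ → 011110101000110 = 15686

15686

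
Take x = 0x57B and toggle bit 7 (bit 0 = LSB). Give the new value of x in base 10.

x = 0010101111011
bit 7 is currently 0; toggle it via x ^ (1 << 7) = x ^ 128
→ 0010111111011 = 1531

1531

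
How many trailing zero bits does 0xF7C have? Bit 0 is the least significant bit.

2

0xF7C = 111101111100
Trailing zeros: 2, so the lowest set bit is bit 2 (value 4).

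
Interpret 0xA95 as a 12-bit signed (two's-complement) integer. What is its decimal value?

-1387

pattern = 101010010101 (MSB is 1 ⇒ negative)
Invert: 010101101010, add 1 → 010101101011 = 1387, so the value is -1387.
(Equivalently: 2709 - 2^12 = 2709 - 4096 = -1387.)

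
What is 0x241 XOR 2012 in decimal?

0x241 = 01001000001
2012 = 11111011100
XOR → 10110011101 = 1437

1437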